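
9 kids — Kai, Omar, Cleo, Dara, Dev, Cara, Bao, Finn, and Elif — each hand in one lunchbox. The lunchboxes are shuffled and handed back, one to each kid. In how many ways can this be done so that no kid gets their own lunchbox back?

Let Aᵢ be the assignments in which kid i gets their own lunchbox. We want the size of the complement of A₁∪…∪A_9.
By inclusion–exclusion this is Σ_{j=0}^{9} (−1)^j C(9,j)·(9−j)!.
Computing: 362880 − 362880 + 181440 − 60480 + 15120 − 3024 + 504 − 72 + 9 − 1 = 133496.

133496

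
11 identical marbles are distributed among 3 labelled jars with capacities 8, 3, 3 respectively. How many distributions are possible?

10

Ignoring the caps, the number of non-negative solutions to x_1+…+x_3 = 11 is C(13,2) = 78.
Subtract solutions that violate a single cap (substitute x_i' = x_i − (cap_i+1)): x_1 ≥ 9 gives C(4,2) = 6; x_2 ≥ 4 gives C(9,2) = 36; x_3 ≥ 4 gives C(9,2) = 36. Together 78.
Add back pairs where two caps are both exceeded: 0 + 0 + 10 = 10.
By inclusion–exclusion the count is 78 − 78 + 10 = 10.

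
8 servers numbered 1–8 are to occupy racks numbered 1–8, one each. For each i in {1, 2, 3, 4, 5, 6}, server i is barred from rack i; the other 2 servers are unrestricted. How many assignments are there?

18806

Let Aᵢ (for 1 ≤ i ≤ 6) be the placements that put server i in its forbidden rack. Any j of these fix j positions, leaving (8−j)! ways to fill the rest, and there are C(6,j) ways to pick which j.
By inclusion–exclusion, the number of valid placements is Σ_{j=0}^{6} (−1)^j C(6,j)·(8−j)!.
Computing: 40320 − 30240 + 10800 − 2400 + 360 − 36 + 2 = 18806.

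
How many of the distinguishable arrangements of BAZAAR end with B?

Fix B in the last position and arrange the remaining 5 letters.
Those 5 letters have A appearing 3 times, giving (5)!/(3!) = 20.

20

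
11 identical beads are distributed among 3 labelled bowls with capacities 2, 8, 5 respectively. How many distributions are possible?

By stars and bars, unrestricted non-negative solutions to x_1+…+x_3 = 11 number C(11+2,2) = 78.
Subtract solutions that violate a single cap (substitute x_i' = x_i − (cap_i+1)): x_1 ≥ 3 gives C(10,2) = 45; x_2 ≥ 9 gives C(4,2) = 6; x_3 ≥ 6 gives C(7,2) = 21. Together 72.
Add back pairs where two caps are both exceeded: 0 + 6 + 0 = 6.
By inclusion–exclusion the count is 78 − 72 + 6 = 12.

12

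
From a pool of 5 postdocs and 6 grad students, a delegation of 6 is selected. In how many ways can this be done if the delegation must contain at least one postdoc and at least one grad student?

Unrestricted: C(11,6) = 462 ways to pick any 6 of the 11.
Subtract selections that omit an entire group: no postdocs → C(6,6) = 1; no grad students → C(5,6) = 0.
Both groups omitted at once is impossible, so 462 − 1 = 461.

461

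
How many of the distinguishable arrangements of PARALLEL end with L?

1260

Fix L in the last position and arrange the remaining 7 letters.
Those 7 letters have A appearing twice and L appearing twice, giving (7)!/(2!·2!) = 1260.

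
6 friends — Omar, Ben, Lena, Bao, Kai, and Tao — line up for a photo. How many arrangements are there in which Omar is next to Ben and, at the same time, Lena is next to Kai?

96

Treat {Omar,Ben} as one block (2 orders) and {Lena,Kai} as another (2 orders).
That leaves 4 units to arrange: 2 × 2 × 4! = 4 × 24 = 96.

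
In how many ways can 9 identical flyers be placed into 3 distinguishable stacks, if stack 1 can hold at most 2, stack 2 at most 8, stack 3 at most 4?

14

Without the upper bounds there are C(11,2) = 55 ways to split 9 among 3 stacks.
Subtract solutions that violate a single cap (substitute x_i' = x_i − (cap_i+1)): x_1 ≥ 3 gives C(8,2) = 28; x_2 ≥ 9 gives C(2,2) = 1; x_3 ≥ 5 gives C(6,2) = 15. Together 44.
Add back pairs where two caps are both exceeded: 0 + 3 + 0 = 3.
By inclusion–exclusion the count is 55 − 44 + 3 = 14.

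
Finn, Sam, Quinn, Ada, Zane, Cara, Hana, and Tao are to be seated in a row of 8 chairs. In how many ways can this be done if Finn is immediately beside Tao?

Place the 6 others and the Finn-Tao pair as 7 objects in a line; the pair has 2 internal arrangements.
So the count is 2·(7)! = 10080.

10080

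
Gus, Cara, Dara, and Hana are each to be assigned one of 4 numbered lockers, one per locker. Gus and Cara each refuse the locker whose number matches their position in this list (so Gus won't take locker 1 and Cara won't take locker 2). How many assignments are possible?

14

Let Aᵢ (for i ∈ {1, 2}) be the placements that put person i in their forbidden locker. Any j of these fix j positions, leaving (4−j)! ways to fill the rest, and there are C(2,j) ways to pick which j.
By inclusion–exclusion, the number of valid placements is Σ_{j=0}^{2} (−1)^j C(2,j)·(4−j)!.
Computing: 24 − 12 + 2 = 14.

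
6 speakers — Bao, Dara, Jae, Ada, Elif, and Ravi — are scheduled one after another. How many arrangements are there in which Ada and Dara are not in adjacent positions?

There are 6! = 720 arrangements in all. If Ada and Dara are adjacent, merging them into one block gives 2·(5)! = 240 arrangements.
Complementary counting: 720 − 240 = 480.

480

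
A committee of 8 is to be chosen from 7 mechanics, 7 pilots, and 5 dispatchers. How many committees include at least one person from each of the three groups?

With no constraint there are C(19,8) = 75582 possible selections.
Selections missing a whole group: no mechanics → C(12,8) = 495; no pilots → C(12,8) = 495; no dispatchers → C(14,8) = 3003.
Add back selections omitting two groups (i.e. drawn from a single group): C(7,8) + C(7,8) + C(5,8) = 0.
By inclusion–exclusion: 75582 − 3993 + 0 = 71589.

71589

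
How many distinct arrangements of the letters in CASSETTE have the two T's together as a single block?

Treat the 2 copies of T as a single block. The multiset to arrange is then {TT, A, C, E, E, S, S}, 7 items in all.
That gives (7)!/(2!·2!) = 1260 arrangements.

1260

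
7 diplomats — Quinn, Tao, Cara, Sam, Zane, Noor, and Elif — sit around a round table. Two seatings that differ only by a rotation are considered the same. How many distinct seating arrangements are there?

720

Fix one person's seat to break rotational symmetry; the remaining 6 people can be arranged in (6)! = 720 ways.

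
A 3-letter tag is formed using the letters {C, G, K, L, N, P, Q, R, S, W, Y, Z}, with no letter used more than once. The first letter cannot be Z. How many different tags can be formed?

1210

The first letter has 12−1 = 11 choices (anything except Z).
The remaining 2 letters are filled from the other 11 symbols without repetition: 11 × 10 = 110.
Total: 11 × 110 = 1210.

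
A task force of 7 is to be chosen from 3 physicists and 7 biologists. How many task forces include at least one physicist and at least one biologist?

Total 7-person selections from all 10: C(10,7) = 120.
Selections missing a whole group: no physicists → C(7,7) = 1; no biologists → C(3,7) = 0.
Both groups omitted at once is impossible, so 120 − 1 = 119.

119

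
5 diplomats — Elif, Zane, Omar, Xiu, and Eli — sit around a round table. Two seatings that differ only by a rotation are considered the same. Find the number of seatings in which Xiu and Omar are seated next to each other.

Treat {Xiu, Omar} as one unit (2 internal orders) and seat the resulting 4 units around the table: (3)! circular arrangements.
So 2 × (3)! = 2 × 6 = 12.

12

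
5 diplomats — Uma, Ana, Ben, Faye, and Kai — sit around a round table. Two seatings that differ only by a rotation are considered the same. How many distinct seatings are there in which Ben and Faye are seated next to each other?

Treat {Ben, Faye} as one unit (2 internal orders) and seat the resulting 4 units around the table: (3)! circular arrangements.
So 2 × (3)! = 2 × 6 = 12.

12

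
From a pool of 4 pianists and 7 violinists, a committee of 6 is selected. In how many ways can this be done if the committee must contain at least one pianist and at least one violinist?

455

Total 6-person selections from all 11: C(11,6) = 462.
Subtract selections that omit an entire group: no pianists → C(7,6) = 7; no violinists → C(4,6) = 0.
Both groups omitted at once is impossible, so 462 − 7 = 455.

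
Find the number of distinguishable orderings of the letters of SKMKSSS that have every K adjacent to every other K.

Treat the 2 copies of K as a single block. The multiset to arrange is then {KK, M, S, S, S, S}, 6 items in all.
That gives (6)!/(4!) = 30 arrangements.

30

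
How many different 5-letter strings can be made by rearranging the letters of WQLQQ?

20

The 5 letters of WQLQQ have repeats: Q appearing 3 times.
So there are 5! / (3!) = 20 distinguishable arrangements.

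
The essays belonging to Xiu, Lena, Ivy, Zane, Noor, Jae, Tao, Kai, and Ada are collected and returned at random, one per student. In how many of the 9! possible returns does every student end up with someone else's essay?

133496

This is the derangement count D_9: permutations of 9 items with no fixed point.
By inclusion–exclusion this is Σ_{j=0}^{9} (−1)^j C(9,j)·(9−j)!.
Computing: 362880 − 362880 + 181440 − 60480 + 15120 − 3024 + 504 − 72 + 9 − 1 = 133496.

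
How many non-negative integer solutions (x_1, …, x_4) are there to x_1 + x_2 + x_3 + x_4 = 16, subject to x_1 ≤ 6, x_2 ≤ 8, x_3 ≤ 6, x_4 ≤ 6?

Ignoring the caps, the number of non-negative solutions to x_1+…+x_4 = 16 is C(19,3) = 969.
Subtract solutions that violate a single cap (substitute x_i' = x_i − (cap_i+1)): x_1 ≥ 7 gives C(12,3) = 220; x_2 ≥ 9 gives C(10,3) = 120; x_3 ≥ 7 gives C(12,3) = 220; x_4 ≥ 7 gives C(12,3) = 220. Together 780.
Add back pairs where two caps are both exceeded: 1 + 10 + 10 + 1 + 1 + 10 = 33.
By inclusion–exclusion the count is 969 − 780 + 33 = 222.

222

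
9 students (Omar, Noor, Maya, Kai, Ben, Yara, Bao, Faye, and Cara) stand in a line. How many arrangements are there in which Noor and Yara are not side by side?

There are 9! = 362880 arrangements in all. If Noor and Yara are adjacent, merging them into one block gives 2·(8)! = 80640 arrangements.
Complementary counting: 362880 − 80640 = 282240.

282240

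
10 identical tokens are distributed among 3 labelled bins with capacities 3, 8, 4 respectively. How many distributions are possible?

Ignoring the caps, the number of non-negative solutions to x_1+…+x_3 = 10 is C(12,2) = 66.
Subtract solutions that violate a single cap (substitute x_i' = x_i − (cap_i+1)): x_1 ≥ 4 gives C(8,2) = 28; x_2 ≥ 9 gives C(3,2) = 3; x_3 ≥ 5 gives C(7,2) = 21. Together 52.
Add back pairs where two caps are both exceeded: 0 + 3 + 0 = 3.
By inclusion–exclusion the count is 66 − 52 + 3 = 17.

17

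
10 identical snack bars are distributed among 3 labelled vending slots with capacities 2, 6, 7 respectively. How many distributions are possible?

By stars and bars, unrestricted non-negative solutions to x_1+…+x_3 = 10 number C(10+2,2) = 66.
Subtract solutions that violate a single cap (substitute x_i' = x_i − (cap_i+1)): x_1 ≥ 3 gives C(9,2) = 36; x_2 ≥ 7 gives C(5,2) = 10; x_3 ≥ 8 gives C(4,2) = 6. Together 52.
Add back pairs where two caps are both exceeded: 1 + 0 + 0 = 1.
By inclusion–exclusion the count is 66 − 52 + 1 = 15.

15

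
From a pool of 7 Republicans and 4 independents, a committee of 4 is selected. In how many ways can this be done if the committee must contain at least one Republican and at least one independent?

294

Unrestricted: C(11,4) = 330 ways to pick any 4 of the 11.
Selections missing a whole group: no Republicans → C(4,4) = 1; no independents → C(7,4) = 35.
Both groups omitted at once is impossible, so 330 − 36 = 294.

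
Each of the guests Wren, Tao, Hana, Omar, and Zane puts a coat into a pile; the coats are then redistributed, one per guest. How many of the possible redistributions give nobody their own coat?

This is the derangement count D_5: permutations of 5 items with no fixed point.
By inclusion–exclusion this is Σ_{j=0}^{5} (−1)^j C(5,j)·(5−j)!.
Computing: 120 − 120 + 60 − 20 + 5 − 1 = 44.

44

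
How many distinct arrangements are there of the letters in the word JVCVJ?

Letter multiplicities in JVCVJ: C×1, J×2, V×2.
So there are 5! / (2!·2!) = 30 distinguishable arrangements.

30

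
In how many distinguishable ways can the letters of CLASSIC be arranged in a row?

CLASSIC has 7 letters with C appearing twice and S appearing twice.
Dividing 7! = 5040 by 2!·2! = 4 for the repeated letters gives 1260.

1260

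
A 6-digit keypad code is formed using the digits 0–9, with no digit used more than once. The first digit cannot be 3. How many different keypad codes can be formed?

The first digit has 10−1 = 9 choices (anything except 3).
The remaining 5 digits are filled from the other 9 symbols without repetition: 9 × 8 × 7 × 6 × 5 = 15120.
Total: 9 × 15120 = 136080.

136080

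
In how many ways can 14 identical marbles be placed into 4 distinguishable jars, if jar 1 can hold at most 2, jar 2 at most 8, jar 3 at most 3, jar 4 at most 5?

30

Ignoring the caps, the number of non-negative solutions to x_1+…+x_4 = 14 is C(17,3) = 680.
Subtract solutions that violate a single cap (substitute x_i' = x_i − (cap_i+1)): x_1 ≥ 3 gives C(14,3) = 364; x_2 ≥ 9 gives C(8,3) = 56; x_3 ≥ 4 gives C(13,3) = 286; x_4 ≥ 6 gives C(11,3) = 165. Together 871.
Add back pairs where two caps are both exceeded: 10 + 120 + 56 + 4 + 0 + 35 = 225.
Subtract triples: 0 + 0 + 4 + 0 = 4.
By inclusion–exclusion the count is 680 − 871 + 225 − 4 = 30.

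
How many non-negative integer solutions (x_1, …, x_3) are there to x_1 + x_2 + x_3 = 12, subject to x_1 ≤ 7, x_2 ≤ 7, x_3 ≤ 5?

33

Ignoring the caps, the number of non-negative solutions to x_1+…+x_3 = 12 is C(14,2) = 91.
Subtract solutions that violate a single cap (substitute x_i' = x_i − (cap_i+1)): x_1 ≥ 8 gives C(6,2) = 15; x_2 ≥ 8 gives C(6,2) = 15; x_3 ≥ 6 gives C(8,2) = 28. Together 58.
No two caps can be exceeded simultaneously, so the pair terms are all 0.
By inclusion–exclusion the count is 91 − 58 + 0 = 33.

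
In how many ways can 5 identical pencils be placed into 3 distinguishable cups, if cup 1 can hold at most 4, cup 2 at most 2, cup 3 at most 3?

11

Ignoring the caps, the number of non-negative solutions to x_1+…+x_3 = 5 is C(7,2) = 21.
Subtract solutions that violate a single cap (substitute x_i' = x_i − (cap_i+1)): x_1 ≥ 5 gives C(2,2) = 1; x_2 ≥ 3 gives C(4,2) = 6; x_3 ≥ 4 gives C(3,2) = 3. Together 10.
No two caps can be exceeded simultaneously, so the pair terms are all 0.
By inclusion–exclusion the count is 21 − 10 + 0 = 11.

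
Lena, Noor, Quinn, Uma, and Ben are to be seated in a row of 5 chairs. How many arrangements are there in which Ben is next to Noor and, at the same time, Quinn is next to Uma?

24

Treat {Ben,Noor} as one block (2 orders) and {Quinn,Uma} as another (2 orders).
That leaves 3 units to arrange: 2 × 2 × 3! = 4 × 6 = 24.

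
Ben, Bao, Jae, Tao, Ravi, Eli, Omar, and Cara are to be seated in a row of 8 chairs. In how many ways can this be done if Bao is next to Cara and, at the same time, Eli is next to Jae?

Treat {Bao,Cara} as one block (2 orders) and {Eli,Jae} as another (2 orders).
That leaves 6 units to arrange: 2 × 2 × 6! = 4 × 720 = 2880.

2880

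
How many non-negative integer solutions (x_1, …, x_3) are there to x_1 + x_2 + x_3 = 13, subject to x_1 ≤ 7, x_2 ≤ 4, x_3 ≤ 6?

Ignoring the caps, the number of non-negative solutions to x_1+…+x_3 = 13 is C(15,2) = 105.
Subtract solutions that violate a single cap (substitute x_i' = x_i − (cap_i+1)): x_1 ≥ 8 gives C(7,2) = 21; x_2 ≥ 5 gives C(10,2) = 45; x_3 ≥ 7 gives C(8,2) = 28. Together 94.
Add back pairs where two caps are both exceeded: 1 + 0 + 3 = 4.
By inclusion–exclusion the count is 105 − 94 + 4 = 15.

15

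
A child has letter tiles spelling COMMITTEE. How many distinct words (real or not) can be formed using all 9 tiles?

Letter multiplicities in COMMITTEE: C×1, E×2, I×1, M×2, O×1, T×2.
The number of distinct arrangements is 9!/(2!·2!·2!) = 362880/8 = 45360.

45360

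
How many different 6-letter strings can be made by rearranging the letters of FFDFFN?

FFDFFN has 6 letters with F appearing 4 times.
Dividing 6! = 720 by 4! = 24 for the repeated letters gives 30.

30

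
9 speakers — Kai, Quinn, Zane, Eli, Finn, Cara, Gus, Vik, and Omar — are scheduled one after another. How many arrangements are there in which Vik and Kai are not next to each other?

There are 9! = 362880 arrangements in all. If Vik and Kai are adjacent, merging them into one block gives 2·(8)! = 80640 arrangements.
Complementary counting: 362880 − 80640 = 282240.

282240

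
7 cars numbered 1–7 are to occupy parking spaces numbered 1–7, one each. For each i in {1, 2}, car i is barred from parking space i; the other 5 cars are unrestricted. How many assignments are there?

3720

Let Aᵢ (for i ∈ {1, 2}) be the placements that put car i in its forbidden parking space. Any j of these fix j positions, leaving (7−j)! ways to fill the rest, and there are C(2,j) ways to pick which j.
By inclusion–exclusion, the number of valid placements is Σ_{j=0}^{2} (−1)^j C(2,j)·(7−j)!.
Computing: 5040 − 1440 + 120 = 3720.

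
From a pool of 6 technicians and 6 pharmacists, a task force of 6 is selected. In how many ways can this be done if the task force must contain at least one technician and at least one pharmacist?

922

Total 6-person selections from all 12: C(12,6) = 924.
Subtract selections that omit an entire group: no technicians → C(6,6) = 1; no pharmacists → C(6,6) = 1.
Both groups omitted at once is impossible, so 924 − 2 = 922.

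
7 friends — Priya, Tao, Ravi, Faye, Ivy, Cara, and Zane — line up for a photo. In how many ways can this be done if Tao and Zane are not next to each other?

3600

Of the 7! = 5040 arrangements, those with Tao and Zane adjacent number 2 × 6! = 1440 (treat the pair as a block with 2 internal orders).
So 5040 − 1440 = 3600 arrangements keep them apart.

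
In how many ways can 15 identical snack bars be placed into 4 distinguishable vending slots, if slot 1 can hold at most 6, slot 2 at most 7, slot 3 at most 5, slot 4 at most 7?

Ignoring the caps, the number of non-negative solutions to x_1+…+x_4 = 15 is C(18,3) = 816.
Subtract solutions that violate a single cap (substitute x_i' = x_i − (cap_i+1)): x_1 ≥ 7 gives C(11,3) = 165; x_2 ≥ 8 gives C(10,3) = 120; x_3 ≥ 6 gives C(12,3) = 220; x_4 ≥ 8 gives C(10,3) = 120. Together 625.
Add back pairs where two caps are both exceeded: 1 + 10 + 1 + 4 + 0 + 4 = 20.
By inclusion–exclusion the count is 816 − 625 + 20 = 211.

211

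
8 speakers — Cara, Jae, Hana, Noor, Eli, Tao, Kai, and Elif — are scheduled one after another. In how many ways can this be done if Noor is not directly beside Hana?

There are 8! = 40320 arrangements in all. If Noor and Hana are adjacent, merging them into one block gives 2·(7)! = 10080 arrangements.
Complementary counting: 40320 − 10080 = 30240.

30240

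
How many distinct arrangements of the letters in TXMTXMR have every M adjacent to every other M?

Treat the 2 copies of M as a single block. The multiset to arrange is then {MM, R, T, T, X, X}, 6 items in all.
That gives (6)!/(2!·2!) = 180 arrangements.

180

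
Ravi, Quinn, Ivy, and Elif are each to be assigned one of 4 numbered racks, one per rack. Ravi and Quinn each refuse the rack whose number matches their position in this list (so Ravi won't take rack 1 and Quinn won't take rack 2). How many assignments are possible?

Let Aᵢ (for i ∈ {1, 2}) be the placements that put person i in their forbidden rack. Any j of these fix j positions, leaving (4−j)! ways to fill the rest, and there are C(2,j) ways to pick which j.
By inclusion–exclusion, the number of valid placements is Σ_{j=0}^{2} (−1)^j C(2,j)·(4−j)!.
Computing: 24 − 12 + 2 = 14.

14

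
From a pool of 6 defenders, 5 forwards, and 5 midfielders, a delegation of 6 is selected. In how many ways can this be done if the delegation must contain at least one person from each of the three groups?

6875

With no constraint there are C(16,6) = 8008 possible selections.
Subtract selections that omit an entire group: no defenders → C(10,6) = 210; no forwards → C(11,6) = 462; no midfielders → C(11,6) = 462.
Add back selections omitting two groups (i.e. drawn from a single group): C(6,6) + C(5,6) + C(5,6) = 1.
By inclusion–exclusion: 8008 − 1134 + 1 = 6875.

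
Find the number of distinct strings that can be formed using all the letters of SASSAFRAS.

2520

Letter multiplicities in SASSAFRAS: A×3, F×1, R×1, S×4.
So there are 9! / (4!·3!) = 2520 distinguishable arrangements.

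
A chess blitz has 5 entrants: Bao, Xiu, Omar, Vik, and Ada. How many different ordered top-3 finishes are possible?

60

There are 5 choices for 1st place, 4 for 2nd, and 3 for 3rd.
That gives 5 × 4 × 3 = 60.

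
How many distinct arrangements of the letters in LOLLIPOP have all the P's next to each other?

Treat the 2 copies of P as a single block. The multiset to arrange is then {PP, I, L, L, L, O, O}, 7 items in all.
That gives (7)!/(3!·2!) = 420 arrangements.

420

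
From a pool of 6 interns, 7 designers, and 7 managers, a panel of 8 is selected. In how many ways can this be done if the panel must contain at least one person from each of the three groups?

Total 8-person selections from all 20: C(20,8) = 125970.
Subtract selections that omit an entire group: no interns → C(14,8) = 3003; no designers → C(13,8) = 1287; no managers → C(13,8) = 1287.
Add back selections omitting two groups (i.e. drawn from a single group): C(6,8) + C(7,8) + C(7,8) = 0.
By inclusion–exclusion: 125970 − 5577 + 0 = 120393.

120393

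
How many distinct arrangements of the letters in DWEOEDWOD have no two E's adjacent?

There are 9!/(3!·2!·2!·2!) = 7560 arrangements of DWEOEDWOD in total.
If the two E's are adjacent, glue them into one block, leaving 8 items to arrange: (8)!/(3!·2!·2!) = 1680 ways.
Hence 7560 − 1680 = 5880.

5880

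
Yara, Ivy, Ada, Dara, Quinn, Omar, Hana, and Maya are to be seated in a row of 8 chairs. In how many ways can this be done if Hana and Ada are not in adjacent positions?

30240

Of the 8! = 40320 arrangements, those with Hana and Ada adjacent number 2 × 7! = 10080 (treat the pair as a block with 2 internal orders).
Complementary counting: 40320 − 10080 = 30240.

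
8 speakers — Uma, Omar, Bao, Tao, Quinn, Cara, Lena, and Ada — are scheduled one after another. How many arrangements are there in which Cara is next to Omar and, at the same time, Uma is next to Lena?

2880

Treat {Cara,Omar} as one block (2 orders) and {Uma,Lena} as another (2 orders).
That leaves 6 units to arrange: 2 × 2 × 6! = 4 × 720 = 2880.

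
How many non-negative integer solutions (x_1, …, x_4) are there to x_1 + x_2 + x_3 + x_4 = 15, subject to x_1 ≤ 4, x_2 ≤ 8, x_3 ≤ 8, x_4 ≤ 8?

By stars and bars, unrestricted non-negative solutions to x_1+…+x_4 = 15 number C(15+3,3) = 816.
Subtract solutions that violate a single cap (substitute x_i' = x_i − (cap_i+1)): x_1 ≥ 5 gives C(13,3) = 286; x_2 ≥ 9 gives C(9,3) = 84; x_3 ≥ 9 gives C(9,3) = 84; x_4 ≥ 9 gives C(9,3) = 84. Together 538.
Add back pairs where two caps are both exceeded: 4 + 4 + 4 + 0 + 0 + 0 = 12.
By inclusion–exclusion the count is 816 − 538 + 12 = 290.

290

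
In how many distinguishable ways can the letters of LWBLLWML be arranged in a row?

Letter multiplicities in LWBLLWML: B×1, L×4, M×1, W×2.
The number of distinct arrangements is 8!/(4!·2!) = 40320/48 = 840.

840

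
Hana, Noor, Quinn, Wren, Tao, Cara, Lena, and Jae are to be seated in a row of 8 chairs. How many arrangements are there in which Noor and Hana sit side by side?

Glue Noor and Hana into one block (2 internal orders), leaving 7 units to arrange in a row.
So the count is 2·(7)! = 10080.

10080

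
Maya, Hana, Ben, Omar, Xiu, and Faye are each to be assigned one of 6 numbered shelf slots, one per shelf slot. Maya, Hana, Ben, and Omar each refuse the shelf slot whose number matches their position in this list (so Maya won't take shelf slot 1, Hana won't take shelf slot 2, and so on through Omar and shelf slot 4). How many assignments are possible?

Let Aᵢ (for 1 ≤ i ≤ 4) be the placements that put person i in their forbidden shelf slot. Any j of these fix j positions, leaving (6−j)! ways to fill the rest, and there are C(4,j) ways to pick which j.
By inclusion–exclusion, the number of valid placements is Σ_{j=0}^{4} (−1)^j C(4,j)·(6−j)!.
Computing: 720 − 480 + 144 − 24 + 2 = 362.

362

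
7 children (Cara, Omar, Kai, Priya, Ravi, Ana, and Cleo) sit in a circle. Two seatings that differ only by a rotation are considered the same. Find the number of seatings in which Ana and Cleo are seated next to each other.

Glue Ana and Cleo into a block (2 internal orders). Seating 6 units around a circle gives (5)! arrangements.
So 2 × (5)! = 2 × 120 = 240.

240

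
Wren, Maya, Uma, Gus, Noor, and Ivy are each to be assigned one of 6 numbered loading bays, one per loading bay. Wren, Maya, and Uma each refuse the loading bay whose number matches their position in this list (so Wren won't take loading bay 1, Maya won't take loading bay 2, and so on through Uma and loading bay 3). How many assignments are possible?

426

Let Aᵢ (for i ∈ {1, 2, 3}) be the placements that put person i in their forbidden loading bay. Any j of these fix j positions, leaving (6−j)! ways to fill the rest, and there are C(3,j) ways to pick which j.
By inclusion–exclusion, the number of valid placements is Σ_{j=0}^{3} (−1)^j C(3,j)·(6−j)!.
Computing: 720 − 360 + 72 − 6 = 426.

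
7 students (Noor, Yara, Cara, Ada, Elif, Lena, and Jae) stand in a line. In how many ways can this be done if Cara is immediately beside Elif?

1440

Glue Cara and Elif into one block (2 internal orders), leaving 6 units to arrange in a row.
That gives 2 × 6! = 2 × 720 = 1440.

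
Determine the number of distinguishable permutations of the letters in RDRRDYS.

Letter multiplicities in RDRRDYS: D×2, R×3, S×1, Y×1.
So there are 7! / (3!·2!) = 420 distinguishable arrangements.

420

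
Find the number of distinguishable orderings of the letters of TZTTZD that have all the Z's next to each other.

Treat the 2 copies of Z as a single block. The multiset to arrange is then {ZZ, D, T, T, T}, 5 items in all.
That gives (5)!/(3!) = 20 arrangements.

20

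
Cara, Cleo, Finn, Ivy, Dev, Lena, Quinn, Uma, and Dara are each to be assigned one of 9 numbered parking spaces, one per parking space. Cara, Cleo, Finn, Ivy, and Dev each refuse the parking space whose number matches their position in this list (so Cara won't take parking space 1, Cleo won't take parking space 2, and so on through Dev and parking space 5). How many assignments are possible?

205056

Let Aᵢ (for 1 ≤ i ≤ 5) be the placements that put person i in their forbidden parking space. Any j of these fix j positions, leaving (9−j)! ways to fill the rest, and there are C(5,j) ways to pick which j.
By inclusion–exclusion, the number of valid placements is Σ_{j=0}^{5} (−1)^j C(5,j)·(9−j)!.
Computing: 362880 − 201600 + 50400 − 7200 + 600 − 24 = 205056.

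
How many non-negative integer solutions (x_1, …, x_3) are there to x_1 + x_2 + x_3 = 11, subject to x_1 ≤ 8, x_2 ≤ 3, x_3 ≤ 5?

Ignoring the caps, the number of non-negative solutions to x_1+…+x_3 = 11 is C(13,2) = 78.
Subtract solutions that violate a single cap (substitute x_i' = x_i − (cap_i+1)): x_1 ≥ 9 gives C(4,2) = 6; x_2 ≥ 4 gives C(9,2) = 36; x_3 ≥ 6 gives C(7,2) = 21. Together 63.
Add back pairs where two caps are both exceeded: 0 + 0 + 3 = 3.
By inclusion–exclusion the count is 78 − 63 + 3 = 18.

18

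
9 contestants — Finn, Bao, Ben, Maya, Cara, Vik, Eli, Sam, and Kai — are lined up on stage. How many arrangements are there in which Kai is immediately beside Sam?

80640

Place the 7 others and the Kai-Sam pair as 8 objects in a line; the pair has 2 internal arrangements.
That gives 2 × 8! = 2 × 40320 = 80640.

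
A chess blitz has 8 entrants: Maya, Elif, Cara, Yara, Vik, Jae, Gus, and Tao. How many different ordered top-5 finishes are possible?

There are 8 choices for 1st place, 7 for 2nd, and so on down to 4 for position 5.
That gives 8 × 7 × 6 × 5 × 4 = 6720.

6720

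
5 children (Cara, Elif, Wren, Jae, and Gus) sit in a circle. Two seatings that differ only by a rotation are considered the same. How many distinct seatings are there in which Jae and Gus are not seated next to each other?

12

Without the restriction there are (4)! = 24 seatings.
Those with Jae next to Gus: fuse the pair into one unit and seat 4 units around a circle — 2·(3)! = 12.
Subtracting, 24 − 12 = 12.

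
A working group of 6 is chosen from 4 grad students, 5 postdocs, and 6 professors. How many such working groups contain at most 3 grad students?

Split by how many grad students are chosen (0 through 3).
Sum: C(4,0)·C(11,6) + C(4,1)·C(11,5) + C(4,2)·C(11,4) + C(4,3)·C(11,3) = 462 + 1848 + 1980 + 660 = 4950.

4950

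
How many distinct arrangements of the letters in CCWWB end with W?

12

Fix W in the last position and arrange the remaining 4 letters.
Those 4 letters have C appearing twice, giving (4)!/(2!) = 12.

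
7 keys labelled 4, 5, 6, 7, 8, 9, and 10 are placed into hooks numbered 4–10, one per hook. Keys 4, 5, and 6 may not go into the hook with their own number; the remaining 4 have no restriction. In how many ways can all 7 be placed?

3216

Let Aᵢ (for i ∈ {4, 5, 6}) be the placements that put key i in its forbidden hook. Any j of these fix j positions, leaving (7−j)! ways to fill the rest, and there are C(3,j) ways to pick which j.
By inclusion–exclusion, the number of valid placements is Σ_{j=0}^{3} (−1)^j C(3,j)·(7−j)!.
Computing: 5040 − 2160 + 360 − 24 = 3216.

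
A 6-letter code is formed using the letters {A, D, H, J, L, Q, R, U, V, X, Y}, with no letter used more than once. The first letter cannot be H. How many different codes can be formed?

302400

The first letter has 11−1 = 10 choices (anything except H).
The remaining 5 letters are filled from the other 10 symbols without repetition: 10 × 9 × 8 × 7 × 6 = 30240.
Total: 10 × 30240 = 302400.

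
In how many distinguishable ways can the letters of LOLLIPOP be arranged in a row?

1680

Letter multiplicities in LOLLIPOP: I×1, L×3, O×2, P×2.
The number of distinct arrangements is 8!/(3!·2!·2!) = 40320/24 = 1680.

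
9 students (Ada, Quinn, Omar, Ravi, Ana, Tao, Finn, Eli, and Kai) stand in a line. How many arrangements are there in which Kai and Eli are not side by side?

282240

There are 9! = 362880 arrangements in all. If Kai and Eli are adjacent, merging them into one block gives 2·(8)! = 80640 arrangements.
So 362880 − 80640 = 282240 arrangements keep them apart.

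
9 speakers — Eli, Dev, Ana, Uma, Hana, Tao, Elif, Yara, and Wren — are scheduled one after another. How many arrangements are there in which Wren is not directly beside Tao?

282240

Of the 9! = 362880 arrangements, those with Wren and Tao adjacent number 2 × 8! = 80640 (treat the pair as a block with 2 internal orders).
Complementary counting: 362880 − 80640 = 282240.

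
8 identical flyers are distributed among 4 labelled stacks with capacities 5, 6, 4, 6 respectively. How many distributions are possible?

127

By stars and bars, unrestricted non-negative solutions to x_1+…+x_4 = 8 number C(8+3,3) = 165.
Subtract solutions that violate a single cap (substitute x_i' = x_i − (cap_i+1)): x_1 ≥ 6 gives C(5,3) = 10; x_2 ≥ 7 gives C(4,3) = 4; x_3 ≥ 5 gives C(6,3) = 20; x_4 ≥ 7 gives C(4,3) = 4. Together 38.
No two caps can be exceeded simultaneously, so the pair terms are all 0.
By inclusion–exclusion the count is 165 − 38 + 0 = 127.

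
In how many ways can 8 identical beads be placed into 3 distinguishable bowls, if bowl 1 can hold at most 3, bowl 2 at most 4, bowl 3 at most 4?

By stars and bars, unrestricted non-negative solutions to x_1+…+x_3 = 8 number C(8+2,2) = 45.
Subtract solutions that violate a single cap (substitute x_i' = x_i − (cap_i+1)): x_1 ≥ 4 gives C(6,2) = 15; x_2 ≥ 5 gives C(5,2) = 10; x_3 ≥ 5 gives C(5,2) = 10. Together 35.
No two caps can be exceeded simultaneously, so the pair terms are all 0.
By inclusion–exclusion the count is 45 − 35 + 0 = 10.

10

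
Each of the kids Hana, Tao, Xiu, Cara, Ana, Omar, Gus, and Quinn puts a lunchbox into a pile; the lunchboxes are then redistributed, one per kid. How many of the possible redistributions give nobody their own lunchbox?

Let Aᵢ be the assignments in which kid i gets their own lunchbox. We want the size of the complement of A₁∪…∪A_8.
By inclusion–exclusion this is Σ_{j=0}^{8} (−1)^j C(8,j)·(8−j)!.
Computing: 40320 − 40320 + 20160 − 6720 + 1680 − 336 + 56 − 8 + 1 = 14833.

14833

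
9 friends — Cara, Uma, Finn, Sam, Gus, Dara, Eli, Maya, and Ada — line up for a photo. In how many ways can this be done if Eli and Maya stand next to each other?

80640

Glue Eli and Maya into one block (2 internal orders), leaving 8 units to arrange in a row.
That gives 2 × 8! = 2 × 40320 = 80640.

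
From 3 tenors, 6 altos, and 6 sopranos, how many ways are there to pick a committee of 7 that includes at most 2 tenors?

Split by how many tenors are chosen (0 through 2).
Sum: C(3,0)·C(12,7) + C(3,1)·C(12,6) + C(3,2)·C(12,5) = 792 + 2772 + 2376 = 5940.

5940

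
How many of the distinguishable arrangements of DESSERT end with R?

Fix R in the last position and arrange the remaining 6 letters.
Those 6 letters have E appearing twice and S appearing twice, giving (6)!/(2!·2!) = 180.

180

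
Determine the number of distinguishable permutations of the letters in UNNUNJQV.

The 8 letters of UNNUNJQV have repeats: N appearing 3 times and U appearing twice.
Dividing 8! = 40320 by 3!·2! = 12 for the repeated letters gives 3360.

3360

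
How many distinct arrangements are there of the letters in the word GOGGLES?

GOGGLES has 7 letters with G appearing 3 times.
So there are 7! / (3!) = 840 distinguishable arrangements.

840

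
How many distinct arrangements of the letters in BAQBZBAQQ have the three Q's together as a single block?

Treat the 3 copies of Q as a single block. The multiset to arrange is then {QQQ, A, A, B, B, B, Z}, 7 items in all.
That gives (7)!/(3!·2!) = 420 arrangements.

420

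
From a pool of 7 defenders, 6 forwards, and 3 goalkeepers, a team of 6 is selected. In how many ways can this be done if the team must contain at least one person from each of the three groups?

Total 6-person selections from all 16: C(16,6) = 8008.
Selections missing a whole group: no defenders → C(9,6) = 84; no forwards → C(10,6) = 210; no goalkeepers → C(13,6) = 1716.
Add back selections omitting two groups (i.e. drawn from a single group): C(7,6) + C(6,6) + C(3,6) = 8.
By inclusion–exclusion: 8008 − 2010 + 8 = 6006.

6006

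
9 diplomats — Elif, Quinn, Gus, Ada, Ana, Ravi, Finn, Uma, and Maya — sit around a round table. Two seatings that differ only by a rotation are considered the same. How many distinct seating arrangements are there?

Fix one person's seat to break rotational symmetry; the remaining 8 people can be arranged in (8)! = 40320 ways.

40320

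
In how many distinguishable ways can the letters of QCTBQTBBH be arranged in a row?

15120

Letter multiplicities in QCTBQTBBH: B×3, C×1, H×1, Q×2, T×2.
Dividing 9! = 362880 by 3!·2!·2! = 24 for the repeated letters gives 15120.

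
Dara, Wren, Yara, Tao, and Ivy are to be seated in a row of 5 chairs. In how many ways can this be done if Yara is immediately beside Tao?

48

Glue Yara and Tao into one block (2 internal orders), leaving 4 units to arrange in a row.
That gives 2 × 4! = 2 × 24 = 48.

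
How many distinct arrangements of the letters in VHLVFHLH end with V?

With the last slot taken by V, it remains to arrange the other 7 letters (HLVFHLH).
Those 7 letters have H appearing 3 times and L appearing twice, giving (7)!/(3!·2!) = 420.

420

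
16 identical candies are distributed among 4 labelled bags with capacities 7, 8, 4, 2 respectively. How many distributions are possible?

Without the upper bounds there are C(19,3) = 969 ways to split 16 among 4 bags.
Subtract solutions that violate a single cap (substitute x_i' = x_i − (cap_i+1)): x_1 ≥ 8 gives C(11,3) = 165; x_2 ≥ 9 gives C(10,3) = 120; x_3 ≥ 5 gives C(14,3) = 364; x_4 ≥ 3 gives C(16,3) = 560. Together 1209.
Add back pairs where two caps are both exceeded: 0 + 20 + 56 + 10 + 35 + 165 = 286.
Subtract triples: 0 + 0 + 1 + 0 = 1.
By inclusion–exclusion the count is 969 − 1209 + 286 − 1 = 45.

45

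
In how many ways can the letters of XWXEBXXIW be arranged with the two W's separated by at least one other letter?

5880

Total arrangements of XWXEBXXIW: 9!/(4!·2!) = 7560.
Arrangements with the W's together: treat WW as one letter, giving (8)!/(4!) = 1680.
Hence 7560 − 1680 = 5880.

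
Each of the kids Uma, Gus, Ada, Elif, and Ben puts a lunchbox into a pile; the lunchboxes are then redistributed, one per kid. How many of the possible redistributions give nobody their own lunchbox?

44

This is the derangement count D_5: permutations of 5 items with no fixed point.
By inclusion–exclusion this is Σ_{j=0}^{5} (−1)^j C(5,j)·(5−j)!.
Computing: 120 − 120 + 60 − 20 + 5 − 1 = 44.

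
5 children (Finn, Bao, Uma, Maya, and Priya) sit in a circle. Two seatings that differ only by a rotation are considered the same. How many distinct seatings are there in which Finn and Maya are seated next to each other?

12

Treat {Finn, Maya} as one unit (2 internal orders) and seat the resulting 4 units around the table: (3)! circular arrangements.
So 2 × (3)! = 2 × 6 = 12.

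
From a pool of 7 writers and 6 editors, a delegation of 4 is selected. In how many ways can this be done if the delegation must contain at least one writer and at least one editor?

665

With no constraint there are C(13,4) = 715 possible selections.
Selections missing a whole group: no writers → C(6,4) = 15; no editors → C(7,4) = 35.
Both groups omitted at once is impossible, so 715 − 50 = 665.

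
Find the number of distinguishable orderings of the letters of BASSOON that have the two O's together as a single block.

Treat the 2 copies of O as a single block. The multiset to arrange is then {OO, A, B, N, S, S}, 6 items in all.
That gives (6)!/(2!) = 360 arrangements.

360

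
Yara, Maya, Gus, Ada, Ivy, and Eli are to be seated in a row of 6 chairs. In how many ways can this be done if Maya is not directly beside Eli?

Of the 6! = 720 arrangements, those with Maya and Eli adjacent number 2 × 5! = 240 (treat the pair as a block with 2 internal orders).
So 720 − 240 = 480 arrangements keep them apart.

480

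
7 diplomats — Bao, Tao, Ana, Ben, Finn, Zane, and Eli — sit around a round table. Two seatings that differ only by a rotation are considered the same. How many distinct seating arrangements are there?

720

Around a circle, 7 distinct people have 7!/7 = (6)! = 720 rotationally distinct seatings.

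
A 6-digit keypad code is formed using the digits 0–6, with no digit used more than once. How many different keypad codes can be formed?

Choose and order 6 of the 7 symbols: the first digit has 7 options, the next 6, and so on down to 2.
That product is 7 × 6 × 5 × 4 × 3 × 2 = 5040.

5040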